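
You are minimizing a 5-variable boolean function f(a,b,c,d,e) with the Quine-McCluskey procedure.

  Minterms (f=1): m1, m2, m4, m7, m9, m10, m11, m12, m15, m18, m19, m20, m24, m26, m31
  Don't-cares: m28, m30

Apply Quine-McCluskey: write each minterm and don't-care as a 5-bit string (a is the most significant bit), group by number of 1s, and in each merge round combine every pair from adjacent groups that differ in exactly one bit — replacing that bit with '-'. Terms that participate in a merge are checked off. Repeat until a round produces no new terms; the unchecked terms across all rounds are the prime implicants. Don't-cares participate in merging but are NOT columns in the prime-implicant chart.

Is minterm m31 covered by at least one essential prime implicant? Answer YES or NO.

[col 0] 00001*, 00010*, 00100*, 00111*, 01001*, 01010*, 01011*, 01100*, 01111*, 10010*, 10011*, 10100*, 11000*, 11010*, 11100*, 11110*, 11111*
[col 1] -0010*, -0100*, -1010*, -1100*, -1111, 0-001, 0-010*, 0-100*, 0-111, 01-11, 010-1, 0101-, 1-010*, 1-100*, 1001-, 11-00*, 11-10*, 110-0*, 111-0*, 1111-
[col 2] --010, --100, 11--0
Prime implicants: --010, --100, -1111, 0-001, 0-111, 01-11, 010-1, 0101-, 1001-, 11--0, 1111-
PI chart (minterm → PIs covering it):
  1 | 0-001  (sole → essential)
  2 | --010  (sole → essential)
  4 | --100  (sole → essential)
  7 | 0-111  (sole → essential)
  9 | 0-001,010-1
  10 | --010,0101-
  11 | 01-11,010-1,0101-
  12 | --100  (sole → essential)
  15 | -1111,0-111,01-11
  18 | --010,1001-
  19 | 1001-  (sole → essential)
  20 | --100  (sole → essential)
  24 | 11--0  (sole → essential)
  26 | --010,11--0
  31 | -1111,1111-
Essential prime implicants: --010, --100, 0-001, 0-111, 1001-, 11--0

NO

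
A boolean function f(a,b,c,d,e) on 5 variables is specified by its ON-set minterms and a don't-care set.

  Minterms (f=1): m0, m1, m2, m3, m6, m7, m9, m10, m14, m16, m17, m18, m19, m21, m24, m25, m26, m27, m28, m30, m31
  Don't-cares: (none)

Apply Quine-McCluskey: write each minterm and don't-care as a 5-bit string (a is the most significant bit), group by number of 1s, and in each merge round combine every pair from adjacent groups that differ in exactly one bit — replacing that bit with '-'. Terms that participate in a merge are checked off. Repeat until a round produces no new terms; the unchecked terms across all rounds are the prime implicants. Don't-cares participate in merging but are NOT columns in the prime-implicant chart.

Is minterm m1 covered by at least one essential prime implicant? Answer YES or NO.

YES

size-2^0 implicants → 00000(✓)  00001(✓)  00010(✓)  00011(✓)  00110(✓)  00111(✓)  01001(✓)  01010(✓)  01110(✓)  10000(✓)  10001(✓)  10010(✓)  10011(✓)  10101(✓)  11000(✓)  11001(✓)  11010(✓)  11011(✓)  11100(✓)  11110(✓)  11111(✓)
size-2^1 implicants → -0000(✓)  -0001(✓)  -0010(✓)  -0011(✓)  -1001(✓)  -1010(✓)  -1110(✓)  0-001(✓)  0-010(✓)  0-110(✓)  00-10(✓)  00-11(✓)  000-0(✓)  000-1(✓)  0000-(✓)  0001-(✓)  0011-(✓)  01-10(✓)  1-000(✓)  1-001(✓)  1-010(✓)  1-011(✓)  10-01  100-0(✓)  100-1(✓)  1000-(✓)  1001-(✓)  11-00(✓)  11-10(✓)  11-11(✓)  110-0(✓)  110-1(✓)  1100-(✓)  1101-(✓)  111-0(✓)  1111-(✓)
size-2^2 implicants → --001  --010  -00-0(✓)  -00-1(✓)  -000-(✓)  -001-(✓)  -1-10  0--10  00-1-  000--(✓)  1-0-0(✓)  1-0-1(✓)  1-00-(✓)  1-01-(✓)  100--(✓)  11--0  11-1-  110--(✓)
size-2^3 implicants → -00--  1-0--
Unchecked terms (primes): --001, --010, -00--, -1-10, 0--10, 00-1-, 1-0--, 10-01, 11--0, 11-1-
Minterm coverage:
  m0 ⊆ -00-- [E]
  m1 ⊆ --001,-00--
  m2 ⊆ --010,-00--,0--10,00-1-
  m3 ⊆ -00--,00-1-
  m6 ⊆ 0--10,00-1-
  m7 ⊆ 00-1- [E]
  m9 ⊆ --001 [E]
  m10 ⊆ --010,-1-10,0--10
  m14 ⊆ -1-10,0--10
  m16 ⊆ -00--,1-0--
  m17 ⊆ --001,-00--,1-0--,10-01
  m18 ⊆ --010,-00--,1-0--
  m19 ⊆ -00--,1-0--
  m21 ⊆ 10-01 [E]
  m24 ⊆ 1-0--,11--0
  m25 ⊆ --001,1-0--
  m26 ⊆ --010,-1-10,1-0--,11--0,11-1-
  m27 ⊆ 1-0--,11-1-
  m28 ⊆ 11--0 [E]
  m30 ⊆ -1-10,11--0,11-1-
  m31 ⊆ 11-1- [E]
E = {--001, -00--, 00-1-, 10-01, 11--0, 11-1-}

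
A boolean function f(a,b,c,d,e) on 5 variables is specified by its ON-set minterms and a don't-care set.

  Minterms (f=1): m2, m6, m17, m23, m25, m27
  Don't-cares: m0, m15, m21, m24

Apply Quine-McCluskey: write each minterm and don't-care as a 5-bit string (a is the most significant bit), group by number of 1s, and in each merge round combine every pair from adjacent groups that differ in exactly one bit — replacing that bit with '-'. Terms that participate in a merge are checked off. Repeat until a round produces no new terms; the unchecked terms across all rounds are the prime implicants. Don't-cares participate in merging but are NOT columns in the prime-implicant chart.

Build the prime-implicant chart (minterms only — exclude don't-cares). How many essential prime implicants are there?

3

Round 0: 00000✓ 00010✓ 00110✓ 01111 10001✓ 10101✓ 10111✓ 11000✓ 11001✓ 11011✓
Round 1: 00-10 000-0 1-001 10-01 101-1 110-1 1100-
PIs = {00-10, 000-0, 01111, 1-001, 10-01, 101-1, 110-1, 1100-}
Coverage chart:
  m2: 00-10,000-0
  m6: 00-10 ←essential
  m17: 1-001,10-01
  m23: 101-1 ←essential
  m25: 1-001,110-1,1100-
  m27: 110-1 ←essential
Essential: 00-10, 101-1, 110-1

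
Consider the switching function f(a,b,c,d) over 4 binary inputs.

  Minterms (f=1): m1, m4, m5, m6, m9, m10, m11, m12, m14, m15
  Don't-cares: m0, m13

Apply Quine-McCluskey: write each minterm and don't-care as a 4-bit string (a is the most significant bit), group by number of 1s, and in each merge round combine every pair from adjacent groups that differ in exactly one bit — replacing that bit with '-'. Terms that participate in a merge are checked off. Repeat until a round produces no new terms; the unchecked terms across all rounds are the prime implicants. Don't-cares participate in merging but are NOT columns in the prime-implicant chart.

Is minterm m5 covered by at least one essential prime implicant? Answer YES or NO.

NO

[col 0] 0000*, 0001*, 0100*, 0101*, 0110*, 1001*, 1010*, 1011*, 1100*, 1101*, 1110*, 1111*
[col 1] -001*, -100*, -101*, -110*, 0-00*, 0-01*, 000-*, 01-0*, 010-*, 1-01*, 1-10*, 1-11*, 10-1*, 101-*, 11-0*, 11-1*, 110-*, 111-*
[col 2] --01, -1-0, -10-, 0-0-, 1--1, 1-1-, 11--
Prime implicants: --01, -1-0, -10-, 0-0-, 1--1, 1-1-, 11--
PI chart (minterm → PIs covering it):
  1 | --01,0-0-
  4 | -1-0,-10-,0-0-
  5 | --01,-10-,0-0-
  6 | -1-0  (sole → essential)
  9 | --01,1--1
  10 | 1-1-  (sole → essential)
  11 | 1--1,1-1-
  12 | -1-0,-10-,11--
  14 | -1-0,1-1-,11--
  15 | 1--1,1-1-,11--
Essential prime implicants: -1-0, 1-1-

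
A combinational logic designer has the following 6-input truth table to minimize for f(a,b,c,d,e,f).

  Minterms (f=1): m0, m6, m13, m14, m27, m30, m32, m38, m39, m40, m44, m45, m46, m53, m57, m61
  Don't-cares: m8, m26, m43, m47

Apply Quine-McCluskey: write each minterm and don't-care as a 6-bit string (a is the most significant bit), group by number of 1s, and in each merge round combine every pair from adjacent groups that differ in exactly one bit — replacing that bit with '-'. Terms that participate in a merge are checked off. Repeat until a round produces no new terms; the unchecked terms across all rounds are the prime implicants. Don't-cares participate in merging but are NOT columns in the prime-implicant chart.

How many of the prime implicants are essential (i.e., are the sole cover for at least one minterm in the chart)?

size-2^0 implicants → 000000(✓)  000110(✓)  001000(✓)  001101(✓)  001110(✓)  011010(✓)  011011(✓)  011110(✓)  100000(✓)  100110(✓)  100111(✓)  101000(✓)  101011(✓)  101100(✓)  101101(✓)  101110(✓)  101111(✓)  110101(✓)  111001(✓)  111101(✓)
size-2^1 implicants → -00000(✓)  -00110(✓)  -01000(✓)  -01101  -01110(✓)  0-1110  00-000(✓)  00-110(✓)  011-10  01101-  1-1101  10-000(✓)  10-110(✓)  10-111(✓)  10011-(✓)  101-00  101-11  1011-0(✓)  1011-1(✓)  10110-(✓)  10111-(✓)  11-101  111-01
size-2^2 implicants → -0-000  -0-110  10-11-  1011--
Unchecked terms (primes): -0-000, -0-110, -01101, 0-1110, 011-10, 01101-, 1-1101, 10-11-, 101-00, 101-11, 1011--, 11-101, 111-01
Minterm coverage:
  m0 ⊆ -0-000 [E]
  m6 ⊆ -0-110 [E]
  m13 ⊆ -01101 [E]
  m14 ⊆ -0-110,0-1110
  m27 ⊆ 01101- [E]
  m30 ⊆ 0-1110,011-10
  m32 ⊆ -0-000 [E]
  m38 ⊆ -0-110,10-11-
  m39 ⊆ 10-11- [E]
  m40 ⊆ -0-000,101-00
  m44 ⊆ 101-00,1011--
  m45 ⊆ -01101,1-1101,1011--
  m46 ⊆ -0-110,10-11-,1011--
  m53 ⊆ 11-101 [E]
  m57 ⊆ 111-01 [E]
  m61 ⊆ 1-1101,11-101,111-01
E = {-0-000, -0-110, -01101, 01101-, 10-11-, 11-101, 111-01}

7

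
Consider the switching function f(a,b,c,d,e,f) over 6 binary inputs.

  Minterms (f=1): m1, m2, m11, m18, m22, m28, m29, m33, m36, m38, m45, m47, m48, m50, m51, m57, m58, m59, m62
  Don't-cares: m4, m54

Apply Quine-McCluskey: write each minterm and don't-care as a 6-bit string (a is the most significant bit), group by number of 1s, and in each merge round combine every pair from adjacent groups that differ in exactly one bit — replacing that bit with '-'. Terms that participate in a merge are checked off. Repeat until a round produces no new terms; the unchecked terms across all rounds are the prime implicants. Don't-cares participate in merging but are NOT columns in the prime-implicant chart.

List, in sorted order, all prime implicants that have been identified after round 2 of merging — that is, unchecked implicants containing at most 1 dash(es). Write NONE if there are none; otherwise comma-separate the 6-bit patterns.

[col 0] 000001*, 000010*, 000100*, 001011, 010010*, 010110*, 011100*, 011101*, 100001*, 100100*, 100110*, 101101*, 101111*, 110000*, 110010*, 110011*, 110110*, 111001*, 111010*, 111011*, 111110*
[col 1] -00001, -00100, -10010*, -10110*, 0-0010, 010-10*, 01110-, 1-0110, 1001-0, 1011-1, 11-010*, 11-011*, 11-110*, 110-10*, 1100-0, 11001-*, 111-10*, 1110-1, 11101-*
[col 2] -10-10, 11--10, 11-01-
Prime implicants: -00001, -00100, -10-10, 0-0010, 001011, 01110-, 1-0110, 1001-0, 1011-1, 11--10, 11-01-, 1100-0, 1110-1

-00001, -00100, 0-0010, 001011, 01110-, 1-0110, 1001-0, 1011-1, 1100-0, 1110-1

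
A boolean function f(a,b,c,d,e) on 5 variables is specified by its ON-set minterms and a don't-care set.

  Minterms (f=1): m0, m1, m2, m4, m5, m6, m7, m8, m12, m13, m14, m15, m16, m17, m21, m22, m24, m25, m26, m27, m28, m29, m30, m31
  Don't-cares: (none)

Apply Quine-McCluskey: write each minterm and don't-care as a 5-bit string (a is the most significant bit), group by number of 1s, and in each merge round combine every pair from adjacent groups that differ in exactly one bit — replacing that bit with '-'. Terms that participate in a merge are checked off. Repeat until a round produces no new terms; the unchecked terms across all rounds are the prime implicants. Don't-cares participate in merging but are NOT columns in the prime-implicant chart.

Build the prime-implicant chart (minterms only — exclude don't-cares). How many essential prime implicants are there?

size-2^0 implicants → 00000(✓)  00001(✓)  00010(✓)  00100(✓)  00101(✓)  00110(✓)  00111(✓)  01000(✓)  01100(✓)  01101(✓)  01110(✓)  01111(✓)  10000(✓)  10001(✓)  10101(✓)  10110(✓)  11000(✓)  11001(✓)  11010(✓)  11011(✓)  11100(✓)  11101(✓)  11110(✓)  11111(✓)
size-2^1 implicants → -0000(✓)  -0001(✓)  -0101(✓)  -0110(✓)  -1000(✓)  -1100(✓)  -1101(✓)  -1110(✓)  -1111(✓)  0-000(✓)  0-100(✓)  0-101(✓)  0-110(✓)  0-111(✓)  00-00(✓)  00-01(✓)  00-10(✓)  000-0(✓)  0000-(✓)  001-0(✓)  001-1(✓)  0010-(✓)  0011-(✓)  01-00(✓)  011-0(✓)  011-1(✓)  0110-(✓)  0111-(✓)  1-000(✓)  1-001(✓)  1-101(✓)  1-110(✓)  10-01(✓)  1000-(✓)  11-00(✓)  11-01(✓)  11-10(✓)  11-11(✓)  110-0(✓)  110-1(✓)  1100-(✓)  1101-(✓)  111-0(✓)  111-1(✓)  1110-(✓)  1111-(✓)
size-2^2 implicants → --000  --101  --110  -0-01  -000-  -1-00  -11-0(✓)  -11-1(✓)  -110-(✓)  -111-(✓)  0--00  0-1-0(✓)  0-1-1(✓)  0-10-(✓)  0-11-(✓)  00--0  00-0-  001--(✓)  011--(✓)  1--01  1-00-  11--0(✓)  11--1(✓)  11-0-(✓)  11-1-(✓)  110--(✓)  111--(✓)
size-2^3 implicants → -11--  0-1--  11---
Unchecked terms (primes): --000, --101, --110, -0-01, -000-, -1-00, -11--, 0--00, 0-1--, 00--0, 00-0-, 1--01, 1-00-, 11---
Minterm coverage:
  m0 ⊆ --000,-000-,0--00,00--0,00-0-
  m1 ⊆ -0-01,-000-,00-0-
  m2 ⊆ 00--0 [E]
  m4 ⊆ 0--00,0-1--,00--0,00-0-
  m5 ⊆ --101,-0-01,0-1--,00-0-
  m6 ⊆ --110,0-1--,00--0
  m7 ⊆ 0-1-- [E]
  m8 ⊆ --000,-1-00,0--00
  m12 ⊆ -1-00,-11--,0--00,0-1--
  m13 ⊆ --101,-11--,0-1--
  m14 ⊆ --110,-11--,0-1--
  m15 ⊆ -11--,0-1--
  m16 ⊆ --000,-000-,1-00-
  m17 ⊆ -0-01,-000-,1--01,1-00-
  m21 ⊆ --101,-0-01,1--01
  m22 ⊆ --110 [E]
  m24 ⊆ --000,-1-00,1-00-,11---
  m25 ⊆ 1--01,1-00-,11---
  m26 ⊆ 11--- [E]
  m27 ⊆ 11--- [E]
  m28 ⊆ -1-00,-11--,11---
  m29 ⊆ --101,-11--,1--01,11---
  m30 ⊆ --110,-11--,11---
  m31 ⊆ -11--,11---
E = {--110, 0-1--, 00--0, 11---}

4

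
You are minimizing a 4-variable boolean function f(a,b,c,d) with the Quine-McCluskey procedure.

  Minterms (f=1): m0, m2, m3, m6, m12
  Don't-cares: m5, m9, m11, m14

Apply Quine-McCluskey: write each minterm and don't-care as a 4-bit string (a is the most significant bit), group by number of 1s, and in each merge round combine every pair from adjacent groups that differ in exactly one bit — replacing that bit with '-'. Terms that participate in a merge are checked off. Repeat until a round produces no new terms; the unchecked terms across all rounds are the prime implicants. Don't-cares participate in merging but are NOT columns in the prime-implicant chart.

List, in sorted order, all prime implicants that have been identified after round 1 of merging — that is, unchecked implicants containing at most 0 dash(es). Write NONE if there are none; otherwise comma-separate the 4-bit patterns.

0101

Round 0: 0000✓ 0010✓ 0011✓ 0101 0110✓ 1001✓ 1011✓ 1100✓ 1110✓
Round 1: -011 -110 0-10 00-0 001- 10-1 11-0
PIs = {-011, -110, 0-10, 00-0, 001-, 0101, 10-1, 11-0}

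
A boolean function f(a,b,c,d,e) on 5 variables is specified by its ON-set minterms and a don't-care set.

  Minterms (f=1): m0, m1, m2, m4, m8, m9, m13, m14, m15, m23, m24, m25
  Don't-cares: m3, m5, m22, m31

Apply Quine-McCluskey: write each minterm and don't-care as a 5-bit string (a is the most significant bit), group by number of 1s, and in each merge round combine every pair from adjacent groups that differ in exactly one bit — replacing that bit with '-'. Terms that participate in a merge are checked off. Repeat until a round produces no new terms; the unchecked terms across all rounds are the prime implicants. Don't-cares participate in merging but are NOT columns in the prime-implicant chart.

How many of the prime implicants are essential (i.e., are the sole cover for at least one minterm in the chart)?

Round 0: 00000✓ 00001✓ 00010✓ 00011✓ 00100✓ 00101✓ 01000✓ 01001✓ 01101✓ 01110✓ 01111✓ 10110✓ 10111✓ 11000✓ 11001✓ 11111✓
Round 1: -1000✓ -1001✓ -1111 0-000✓ 0-001✓ 0-101✓ 00-00✓ 00-01✓ 000-0✓ 000-1✓ 0000-✓ 0001-✓ 0010-✓ 01-01✓ 0100-✓ 011-1 0111- 1-111 1011- 1100-✓
Round 2: -100- 0--01 0-00- 00-0- 000--
PIs = {-100-, -1111, 0--01, 0-00-, 00-0-, 000--, 011-1, 0111-, 1-111, 1011-}
Coverage chart:
  m0: 0-00-,00-0-,000--
  m1: 0--01,0-00-,00-0-,000--
  m2: 000-- ←essential
  m4: 00-0- ←essential
  m8: -100-,0-00-
  m9: -100-,0--01,0-00-
  m13: 0--01,011-1
  m14: 0111- ←essential
  m15: -1111,011-1,0111-
  m23: 1-111,1011-
  m24: -100- ←essential
  m25: -100- ←essential
Essential: -100-, 00-0-, 000--, 0111-

4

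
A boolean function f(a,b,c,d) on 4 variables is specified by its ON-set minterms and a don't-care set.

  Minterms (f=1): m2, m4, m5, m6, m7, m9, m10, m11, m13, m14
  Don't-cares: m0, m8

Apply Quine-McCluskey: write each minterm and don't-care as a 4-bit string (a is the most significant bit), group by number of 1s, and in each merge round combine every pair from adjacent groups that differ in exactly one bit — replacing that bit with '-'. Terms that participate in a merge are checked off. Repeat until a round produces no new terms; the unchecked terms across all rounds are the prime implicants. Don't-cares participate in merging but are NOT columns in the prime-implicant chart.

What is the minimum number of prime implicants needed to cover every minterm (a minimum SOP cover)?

4

Round 0: 0000✓ 0010✓ 0100✓ 0101✓ 0110✓ 0111✓ 1000✓ 1001✓ 1010✓ 1011✓ 1101✓ 1110✓
Round 1: -000✓ -010✓ -101 -110✓ 0-00✓ 0-10✓ 00-0✓ 01-0✓ 01-1✓ 010-✓ 011-✓ 1-01 1-10✓ 10-0✓ 10-1✓ 100-✓ 101-✓
Round 2: --10 -0-0 0--0 01-- 10--
PIs = {--10, -0-0, -101, 0--0, 01--, 1-01, 10--}
Coverage chart:
  m2: --10,-0-0,0--0
  m4: 0--0,01--
  m5: -101,01--
  m6: --10,0--0,01--
  m7: 01-- ←essential
  m9: 1-01,10--
  m10: --10,-0-0,10--
  m11: 10-- ←essential
  m13: -101,1-01
  m14: --10 ←essential
Essential: --10, 01--, 10--
Petrick residual → -101
Min cover (4 terms): cd' + bc'd + a'b + ab'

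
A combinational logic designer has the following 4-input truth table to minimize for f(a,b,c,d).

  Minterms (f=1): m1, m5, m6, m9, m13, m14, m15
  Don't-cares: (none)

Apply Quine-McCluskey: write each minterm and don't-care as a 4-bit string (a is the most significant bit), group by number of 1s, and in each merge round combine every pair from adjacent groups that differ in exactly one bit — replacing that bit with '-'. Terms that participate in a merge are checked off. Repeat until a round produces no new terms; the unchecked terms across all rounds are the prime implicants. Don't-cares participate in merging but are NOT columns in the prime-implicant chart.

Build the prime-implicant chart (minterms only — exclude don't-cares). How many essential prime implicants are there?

2

[col 0] 0001*, 0101*, 0110*, 1001*, 1101*, 1110*, 1111*
[col 1] -001*, -101*, -110, 0-01*, 1-01*, 11-1, 111-
[col 2] --01
Prime implicants: --01, -110, 11-1, 111-
PI chart (minterm → PIs covering it):
  1 | --01  (sole → essential)
  5 | --01  (sole → essential)
  6 | -110  (sole → essential)
  9 | --01  (sole → essential)
  13 | --01,11-1
  14 | -110,111-
  15 | 11-1,111-
Essential prime implicants: --01, -110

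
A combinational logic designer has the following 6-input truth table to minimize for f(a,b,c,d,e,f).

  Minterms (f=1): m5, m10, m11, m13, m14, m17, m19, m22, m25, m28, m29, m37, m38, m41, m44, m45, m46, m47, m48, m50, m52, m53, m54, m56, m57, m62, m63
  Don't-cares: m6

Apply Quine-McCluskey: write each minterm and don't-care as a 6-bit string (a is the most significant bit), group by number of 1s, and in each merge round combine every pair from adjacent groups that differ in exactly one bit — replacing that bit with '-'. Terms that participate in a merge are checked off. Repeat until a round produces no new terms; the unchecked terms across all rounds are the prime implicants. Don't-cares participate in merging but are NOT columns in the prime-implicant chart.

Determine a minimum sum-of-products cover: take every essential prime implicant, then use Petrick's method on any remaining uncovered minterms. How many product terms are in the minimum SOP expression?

13

[col 0] 000101*, 000110*, 001010*, 001011*, 001101*, 001110*, 010001*, 010011*, 010110*, 011001*, 011100*, 011101*, 100101*, 100110*, 101001*, 101100*, 101101*, 101110*, 101111*, 110000*, 110010*, 110100*, 110101*, 110110*, 111000*, 111001*, 111110*, 111111*
[col 1] -00101*, -00110*, -01101*, -01110*, -10110*, -11001, 0-0110*, 0-1101, 00-101*, 00-110*, 001-10, 00101-, 01-001, 0100-1, 011-01, 01110-, 1-0101, 1-0110*, 1-1001, 1-1110*, 1-1111*, 10-101*, 10-110*, 101-01, 1011-0*, 1011-1*, 10110-*, 10111-*, 11-000, 11-110*, 110-00*, 110-10*, 1100-0*, 1101-0*, 11010-, 11100-, 11111-*
[col 2] --0110, -0-101, -0-110, 1--110, 1-111-, 1011--, 110--0
Prime implicants: --0110, -0-101, -0-110, -11001, 0-1101, 001-10, 00101-, 01-001, 0100-1, 011-01, 01110-, 1--110, 1-0101, 1-1001, 1-111-, 101-01, 1011--, 11-000, 110--0, 11010-, 11100-
PI chart (minterm → PIs covering it):
  5 | -0-101  (sole → essential)
  10 | 001-10,00101-
  11 | 00101-  (sole → essential)
  13 | -0-101,0-1101
  14 | -0-110,001-10
  17 | 01-001,0100-1
  19 | 0100-1  (sole → essential)
  22 | --0110  (sole → essential)
  25 | -11001,01-001,011-01
  28 | 01110-  (sole → essential)
  29 | 0-1101,011-01,01110-
  37 | -0-101,1-0101
  38 | --0110,-0-110,1--110
  41 | 1-1001,101-01
  44 | 1011--  (sole → essential)
  45 | -0-101,101-01,1011--
  46 | -0-110,1--110,1-111-,1011--
  47 | 1-111-,1011--
  48 | 11-000,110--0
  50 | 110--0  (sole → essential)
  52 | 110--0,11010-
  53 | 1-0101,11010-
  54 | --0110,1--110,110--0
  56 | 11-000,11100-
  57 | -11001,1-1001,11100-
  62 | 1--110,1-111-
  63 | 1-111-  (sole → essential)
Essential prime implicants: --0110, -0-101, 00101-, 0100-1, 01110-, 1-111-, 1011--, 110--0
Petrick residual → -0-110, -11001, 1-0101, 1-1001, 11-000
Minimum SOP uses 13 PIs: c'def' + b'de'f + b'def' + bcd'e'f + a'b'cd'e + a'bc'd'f + a'bcde' + ac'de'f + acd'e'f + acde + ab'cd + abd'e'f' + abc'f'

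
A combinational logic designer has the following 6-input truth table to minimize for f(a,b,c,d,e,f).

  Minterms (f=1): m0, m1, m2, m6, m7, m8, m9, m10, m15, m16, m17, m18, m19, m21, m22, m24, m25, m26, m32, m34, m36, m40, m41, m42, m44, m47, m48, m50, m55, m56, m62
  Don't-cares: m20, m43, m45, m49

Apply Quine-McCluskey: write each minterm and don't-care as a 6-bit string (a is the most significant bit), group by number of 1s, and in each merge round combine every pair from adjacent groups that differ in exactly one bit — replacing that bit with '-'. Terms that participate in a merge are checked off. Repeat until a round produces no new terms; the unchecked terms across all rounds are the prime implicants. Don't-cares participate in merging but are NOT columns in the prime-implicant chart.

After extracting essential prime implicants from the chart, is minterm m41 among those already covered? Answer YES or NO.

[col 0] 000000*, 000001*, 000010*, 000110*, 000111*, 001000*, 001001*, 001010*, 001111*, 010000*, 010001*, 010010*, 010011*, 010100*, 010101*, 010110*, 011000*, 011001*, 011010*, 100000*, 100010*, 100100*, 101000*, 101001*, 101010*, 101011*, 101100*, 101101*, 101111*, 110000*, 110001*, 110010*, 110111, 111000*, 111110
[col 1] -00000*, -00010*, -01000*, -01001*, -01010*, -01111, -10000*, -10001*, -10010*, -11000*, 0-0000*, 0-0001*, 0-0010*, 0-0110*, 0-1000*, 0-1001*, 0-1010*, 00-000*, 00-001*, 00-010*, 00-111, 000-10*, 0000-0*, 00000-*, 00011-, 0010-0*, 00100-*, 01-000*, 01-001*, 01-010*, 010-00*, 010-01*, 010-10*, 0100-0*, 0100-1*, 01000-*, 01001-*, 0101-0*, 01010-*, 0110-0*, 01100-*, 1-0000*, 1-0010*, 1-1000*, 10-000*, 10-010*, 10-100*, 100-00*, 1000-0*, 101-00*, 101-01*, 101-11*, 1010-0*, 1010-1*, 10100-*, 10101-*, 1011-1*, 10110-*, 11-000*, 1100-0*, 11000-*
[col 2] --0000*, --0010*, --1000*, -0-000*, -0-010*, -000-0*, -010-0*, -0100-, -1-000*, -100-0*, -1000-, 0--000*, 0--001*, 0--010*, 0-0-10, 0-00-0*, 0-000-*, 0-10-0*, 0-100-*, 00-0-0*, 00-00-*, 01-0-0*, 01-00-*, 010--0, 010-0-, 0100--, 1--000*, 1-00-0*, 10--00, 10-0-0*, 101--1, 101-0-, 1010--
[col 3] ---000, --00-0, -0-0-0, 0--0-0, 0--00-
Prime implicants: ---000, --00-0, -0-0-0, -0100-, -01111, -1000-, 0--0-0, 0--00-, 0-0-10, 00-111, 00011-, 010--0, 010-0-, 0100--, 10--00, 101--1, 101-0-, 1010--, 110111, 111110
PI chart (minterm → PIs covering it):
  0 | ---000,--00-0,-0-0-0,0--0-0,0--00-
  1 | 0--00-  (sole → essential)
  2 | --00-0,-0-0-0,0--0-0,0-0-10
  6 | 0-0-10,00011-
  7 | 00-111,00011-
  8 | ---000,-0-0-0,-0100-,0--0-0,0--00-
  9 | -0100-,0--00-
  10 | -0-0-0,0--0-0
  15 | -01111,00-111
  16 | ---000,--00-0,-1000-,0--0-0,0--00-,010--0,010-0-,0100--
  17 | -1000-,0--00-,010-0-,0100--
  18 | --00-0,0--0-0,0-0-10,010--0,0100--
  19 | 0100--  (sole → essential)
  21 | 010-0-  (sole → essential)
  22 | 0-0-10,010--0
  24 | ---000,0--0-0,0--00-
  25 | 0--00-  (sole → essential)
  26 | 0--0-0  (sole → essential)
  32 | ---000,--00-0,-0-0-0,10--00
  34 | --00-0,-0-0-0
  36 | 10--00  (sole → essential)
  40 | ---000,-0-0-0,-0100-,10--00,101-0-,1010--
  41 | -0100-,101--1,101-0-,1010--
  42 | -0-0-0,1010--
  44 | 10--00,101-0-
  47 | -01111,101--1
  48 | ---000,--00-0,-1000-
  50 | --00-0  (sole → essential)
  55 | 110111  (sole → essential)
  56 | ---000  (sole → essential)
  62 | 111110  (sole → essential)
Essential prime implicants: ---000, --00-0, 0--0-0, 0--00-, 010-0-, 0100--, 10--00, 110111, 111110

NO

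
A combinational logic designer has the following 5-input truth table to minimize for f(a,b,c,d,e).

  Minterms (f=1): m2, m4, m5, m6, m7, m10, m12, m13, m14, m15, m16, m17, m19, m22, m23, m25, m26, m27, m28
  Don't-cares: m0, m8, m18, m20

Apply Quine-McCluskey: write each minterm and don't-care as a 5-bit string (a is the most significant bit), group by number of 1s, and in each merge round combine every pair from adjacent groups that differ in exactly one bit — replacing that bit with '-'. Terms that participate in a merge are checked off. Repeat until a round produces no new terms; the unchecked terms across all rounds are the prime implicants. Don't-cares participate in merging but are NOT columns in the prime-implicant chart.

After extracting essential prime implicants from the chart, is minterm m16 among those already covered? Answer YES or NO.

Round 0: 00000✓ 00010✓ 00100✓ 00101✓ 00110✓ 00111✓ 01000✓ 01010✓ 01100✓ 01101✓ 01110✓ 01111✓ 10000✓ 10001✓ 10010✓ 10011✓ 10100✓ 10110✓ 10111✓ 11001✓ 11010✓ 11011✓ 11100✓
Round 1: -0000✓ -0010✓ -0100✓ -0110✓ -0111✓ -1010✓ -1100✓ 0-000✓ 0-010✓ 0-100✓ 0-101✓ 0-110✓ 0-111✓ 00-00✓ 00-10✓ 000-0✓ 001-0✓ 001-1✓ 0010-✓ 0011-✓ 01-00✓ 01-10✓ 010-0✓ 011-0✓ 011-1✓ 0110-✓ 0111-✓ 1-001✓ 1-010✓ 1-011✓ 1-100✓ 10-00✓ 10-10✓ 10-11✓ 100-0✓ 100-1✓ 1000-✓ 1001-✓ 101-0✓ 1011-✓ 110-1✓ 1101-✓
Round 2: --010 --100 -0-00✓ -0-10✓ -00-0✓ -01-0✓ -011- 0--00✓ 0--10✓ 0-0-0✓ 0-1-0✓ 0-1-1✓ 0-10-✓ 0-11-✓ 00--0✓ 001--✓ 01--0✓ 011--✓ 1-0-1 1-01- 10--0✓ 10-1- 100--
Round 3: -0--0 0---0 0-1--
PIs = {--010, --100, -0--0, -011-, 0---0, 0-1--, 1-0-1, 1-01-, 10-1-, 100--}
Coverage chart:
  m2: --010,-0--0,0---0
  m4: --100,-0--0,0---0,0-1--
  m5: 0-1-- ←essential
  m6: -0--0,-011-,0---0,0-1--
  m7: -011-,0-1--
  m10: --010,0---0
  m12: --100,0---0,0-1--
  m13: 0-1-- ←essential
  m14: 0---0,0-1--
  m15: 0-1-- ←essential
  m16: -0--0,100--
  m17: 1-0-1,100--
  m19: 1-0-1,1-01-,10-1-,100--
  m22: -0--0,-011-,10-1-
  m23: -011-,10-1-
  m25: 1-0-1 ←essential
  m26: --010,1-01-
  m27: 1-0-1,1-01-
  m28: --100 ←essential
Essential: --100, 0-1--, 1-0-1

NO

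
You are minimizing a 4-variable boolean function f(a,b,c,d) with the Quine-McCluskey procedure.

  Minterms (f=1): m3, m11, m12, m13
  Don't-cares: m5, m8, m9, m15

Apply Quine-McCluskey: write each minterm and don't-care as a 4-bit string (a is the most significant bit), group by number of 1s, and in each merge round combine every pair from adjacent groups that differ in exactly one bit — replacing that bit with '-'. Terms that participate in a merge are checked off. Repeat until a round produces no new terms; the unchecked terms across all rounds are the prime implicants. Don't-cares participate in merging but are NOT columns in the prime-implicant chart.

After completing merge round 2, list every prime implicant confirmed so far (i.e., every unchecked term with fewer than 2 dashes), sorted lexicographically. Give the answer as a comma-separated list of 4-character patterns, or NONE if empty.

-011, -101

size-2^0 implicants → 0011(✓)  0101(✓)  1000(✓)  1001(✓)  1011(✓)  1100(✓)  1101(✓)  1111(✓)
size-2^1 implicants → -011  -101  1-00(✓)  1-01(✓)  1-11(✓)  10-1(✓)  100-(✓)  11-1(✓)  110-(✓)
size-2^2 implicants → 1--1  1-0-
Unchecked terms (primes): -011, -101, 1--1, 1-0-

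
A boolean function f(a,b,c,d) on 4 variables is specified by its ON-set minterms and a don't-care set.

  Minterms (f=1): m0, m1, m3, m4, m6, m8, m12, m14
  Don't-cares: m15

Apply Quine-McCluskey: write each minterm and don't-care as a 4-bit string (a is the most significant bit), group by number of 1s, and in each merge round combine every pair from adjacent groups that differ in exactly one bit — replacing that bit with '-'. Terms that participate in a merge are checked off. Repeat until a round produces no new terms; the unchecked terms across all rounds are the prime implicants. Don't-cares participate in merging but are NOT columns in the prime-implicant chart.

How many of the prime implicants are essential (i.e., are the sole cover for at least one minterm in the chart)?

size-2^0 implicants → 0000(✓)  0001(✓)  0011(✓)  0100(✓)  0110(✓)  1000(✓)  1100(✓)  1110(✓)  1111(✓)
size-2^1 implicants → -000(✓)  -100(✓)  -110(✓)  0-00(✓)  00-1  000-  01-0(✓)  1-00(✓)  11-0(✓)  111-
size-2^2 implicants → --00  -1-0
Unchecked terms (primes): --00, -1-0, 00-1, 000-, 111-
Minterm coverage:
  m0 ⊆ --00,000-
  m1 ⊆ 00-1,000-
  m3 ⊆ 00-1 [E]
  m4 ⊆ --00,-1-0
  m6 ⊆ -1-0 [E]
  m8 ⊆ --00 [E]
  m12 ⊆ --00,-1-0
  m14 ⊆ -1-0,111-
E = {--00, -1-0, 00-1}

3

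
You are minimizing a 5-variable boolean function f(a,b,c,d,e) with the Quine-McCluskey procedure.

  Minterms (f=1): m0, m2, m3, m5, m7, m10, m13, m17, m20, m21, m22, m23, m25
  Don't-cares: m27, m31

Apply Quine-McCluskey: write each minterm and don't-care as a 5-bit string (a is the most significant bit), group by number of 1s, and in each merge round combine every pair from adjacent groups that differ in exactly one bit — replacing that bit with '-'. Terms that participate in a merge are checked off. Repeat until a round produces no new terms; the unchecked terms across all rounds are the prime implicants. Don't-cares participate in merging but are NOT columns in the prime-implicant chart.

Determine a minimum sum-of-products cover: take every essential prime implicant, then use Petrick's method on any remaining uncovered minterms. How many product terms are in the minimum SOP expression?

6

Round 0: 00000✓ 00010✓ 00011✓ 00101✓ 00111✓ 01010✓ 01101✓ 10001✓ 10100✓ 10101✓ 10110✓ 10111✓ 11001✓ 11011✓ 11111✓
Round 1: -0101✓ -0111✓ 0-010 0-101 00-11 000-0 0001- 001-1✓ 1-001 1-111 10-01 101-0✓ 101-1✓ 1010-✓ 1011-✓ 11-11 110-1
Round 2: -01-1 101--
PIs = {-01-1, 0-010, 0-101, 00-11, 000-0, 0001-, 1-001, 1-111, 10-01, 101--, 11-11, 110-1}
Coverage chart:
  m0: 000-0 ←essential
  m2: 0-010,000-0,0001-
  m3: 00-11,0001-
  m5: -01-1,0-101
  m7: -01-1,00-11
  m10: 0-010 ←essential
  m13: 0-101 ←essential
  m17: 1-001,10-01
  m20: 101-- ←essential
  m21: -01-1,10-01,101--
  m22: 101-- ←essential
  m23: -01-1,1-111,101--
  m25: 1-001,110-1
Essential: 0-010, 0-101, 000-0, 101--
Petrick residual → 00-11, 1-001
Min cover (6 terms): a'c'de' + a'cd'e + a'b'de + a'b'c'e' + ac'd'e + ab'c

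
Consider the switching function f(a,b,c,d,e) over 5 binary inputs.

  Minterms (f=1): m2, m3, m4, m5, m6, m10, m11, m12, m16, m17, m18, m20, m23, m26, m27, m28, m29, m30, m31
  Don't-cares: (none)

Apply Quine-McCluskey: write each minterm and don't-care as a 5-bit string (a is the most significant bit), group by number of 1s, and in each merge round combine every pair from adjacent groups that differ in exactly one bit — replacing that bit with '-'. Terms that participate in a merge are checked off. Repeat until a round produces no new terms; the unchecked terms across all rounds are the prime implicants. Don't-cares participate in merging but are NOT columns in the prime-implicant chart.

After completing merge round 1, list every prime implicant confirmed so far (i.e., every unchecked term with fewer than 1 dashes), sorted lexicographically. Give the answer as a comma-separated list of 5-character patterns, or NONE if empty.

Round 0: 00010✓ 00011✓ 00100✓ 00101✓ 00110✓ 01010✓ 01011✓ 01100✓ 10000✓ 10001✓ 10010✓ 10100✓ 10111✓ 11010✓ 11011✓ 11100✓ 11101✓ 11110✓ 11111✓
Round 1: -0010✓ -0100✓ -1010✓ -1011✓ -1100✓ 0-010✓ 0-011✓ 0-100✓ 00-10 0001-✓ 001-0 0010- 0101-✓ 1-010✓ 1-100✓ 1-111 10-00 100-0 1000- 11-10✓ 11-11✓ 1101-✓ 111-0✓ 111-1✓ 1110-✓ 1111-✓
Round 2: --010 --100 -101- 0-01- 11-1- 111--
PIs = {--010, --100, -101-, 0-01-, 00-10, 001-0, 0010-, 1-111, 10-00, 100-0, 1000-, 11-1-, 111--}

NONE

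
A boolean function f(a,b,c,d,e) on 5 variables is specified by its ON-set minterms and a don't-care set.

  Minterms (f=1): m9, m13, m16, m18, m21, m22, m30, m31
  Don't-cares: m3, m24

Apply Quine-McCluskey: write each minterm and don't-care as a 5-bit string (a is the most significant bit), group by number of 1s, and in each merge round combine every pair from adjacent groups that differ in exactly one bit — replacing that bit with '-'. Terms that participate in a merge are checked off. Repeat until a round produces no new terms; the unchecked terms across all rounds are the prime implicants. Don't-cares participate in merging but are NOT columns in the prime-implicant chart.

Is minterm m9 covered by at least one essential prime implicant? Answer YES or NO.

YES

size-2^0 implicants → 00011  01001(✓)  01101(✓)  10000(✓)  10010(✓)  10101  10110(✓)  11000(✓)  11110(✓)  11111(✓)
size-2^1 implicants → 01-01  1-000  1-110  10-10  100-0  1111-
Unchecked terms (primes): 00011, 01-01, 1-000, 1-110, 10-10, 100-0, 10101, 1111-
Minterm coverage:
  m9 ⊆ 01-01 [E]
  m13 ⊆ 01-01 [E]
  m16 ⊆ 1-000,100-0
  m18 ⊆ 10-10,100-0
  m21 ⊆ 10101 [E]
  m22 ⊆ 1-110,10-10
  m30 ⊆ 1-110,1111-
  m31 ⊆ 1111- [E]
E = {01-01, 10101, 1111-}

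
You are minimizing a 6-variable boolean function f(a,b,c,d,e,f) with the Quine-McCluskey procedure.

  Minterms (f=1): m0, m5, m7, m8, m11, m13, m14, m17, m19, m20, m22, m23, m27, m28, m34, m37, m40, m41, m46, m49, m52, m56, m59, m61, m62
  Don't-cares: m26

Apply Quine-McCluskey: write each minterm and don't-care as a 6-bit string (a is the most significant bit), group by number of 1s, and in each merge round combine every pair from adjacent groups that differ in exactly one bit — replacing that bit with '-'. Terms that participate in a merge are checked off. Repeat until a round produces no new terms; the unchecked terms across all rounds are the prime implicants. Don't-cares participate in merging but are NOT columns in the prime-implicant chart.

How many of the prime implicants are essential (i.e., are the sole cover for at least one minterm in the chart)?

14

[col 0] 000000*, 000101*, 000111*, 001000*, 001011*, 001101*, 001110*, 010001*, 010011*, 010100*, 010110*, 010111*, 011010*, 011011*, 011100*, 100010, 100101*, 101000*, 101001*, 101110*, 110001*, 110100*, 111000*, 111011*, 111101, 111110*
[col 1] -00101, -01000, -01110, -10001, -10100, -11011, 0-0111, 0-1011, 00-000, 00-101, 0001-1, 01-011, 01-100, 010-11, 0100-1, 0101-0, 01011-, 01101-, 1-1000, 1-1110, 10100-
Prime implicants: -00101, -01000, -01110, -10001, -10100, -11011, 0-0111, 0-1011, 00-000, 00-101, 0001-1, 01-011, 01-100, 010-11, 0100-1, 0101-0, 01011-, 01101-, 1-1000, 1-1110, 100010, 10100-, 111101
PI chart (minterm → PIs covering it):
  0 | 00-000  (sole → essential)
  5 | -00101,00-101,0001-1
  7 | 0-0111,0001-1
  8 | -01000,00-000
  11 | 0-1011  (sole → essential)
  13 | 00-101  (sole → essential)
  14 | -01110  (sole → essential)
  17 | -10001,0100-1
  19 | 01-011,010-11,0100-1
  20 | -10100,01-100,0101-0
  22 | 0101-0,01011-
  23 | 0-0111,010-11,01011-
  27 | -11011,0-1011,01-011,01101-
  28 | 01-100  (sole → essential)
  34 | 100010  (sole → essential)
  37 | -00101  (sole → essential)
  40 | -01000,1-1000,10100-
  41 | 10100-  (sole → essential)
  46 | -01110,1-1110
  49 | -10001  (sole → essential)
  52 | -10100  (sole → essential)
  56 | 1-1000  (sole → essential)
  59 | -11011  (sole → essential)
  61 | 111101  (sole → essential)
  62 | 1-1110  (sole → essential)
Essential prime implicants: -00101, -01110, -10001, -10100, -11011, 0-1011, 00-000, 00-101, 01-100, 1-1000, 1-1110, 100010, 10100-, 111101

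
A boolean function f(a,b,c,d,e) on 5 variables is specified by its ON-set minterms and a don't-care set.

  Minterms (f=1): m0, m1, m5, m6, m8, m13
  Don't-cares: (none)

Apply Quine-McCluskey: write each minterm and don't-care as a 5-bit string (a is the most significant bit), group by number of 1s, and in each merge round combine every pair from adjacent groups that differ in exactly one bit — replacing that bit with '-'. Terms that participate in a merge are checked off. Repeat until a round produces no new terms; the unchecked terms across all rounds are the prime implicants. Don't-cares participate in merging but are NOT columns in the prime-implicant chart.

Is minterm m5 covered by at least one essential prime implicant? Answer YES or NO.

[col 0] 00000*, 00001*, 00101*, 00110, 01000*, 01101*
[col 1] 0-000, 0-101, 00-01, 0000-
Prime implicants: 0-000, 0-101, 00-01, 0000-, 00110
PI chart (minterm → PIs covering it):
  0 | 0-000,0000-
  1 | 00-01,0000-
  5 | 0-101,00-01
  6 | 00110  (sole → essential)
  8 | 0-000  (sole → essential)
  13 | 0-101  (sole → essential)
Essential prime implicants: 0-000, 0-101, 00110

YES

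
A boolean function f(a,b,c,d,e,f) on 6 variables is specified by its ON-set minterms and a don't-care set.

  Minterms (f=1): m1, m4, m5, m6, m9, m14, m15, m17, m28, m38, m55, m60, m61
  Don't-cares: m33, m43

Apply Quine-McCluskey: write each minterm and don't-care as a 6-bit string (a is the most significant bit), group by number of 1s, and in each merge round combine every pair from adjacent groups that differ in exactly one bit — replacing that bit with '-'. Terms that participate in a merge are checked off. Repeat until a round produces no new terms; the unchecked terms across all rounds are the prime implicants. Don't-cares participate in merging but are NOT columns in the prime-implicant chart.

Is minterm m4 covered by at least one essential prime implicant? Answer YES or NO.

NO

[col 0] 000001*, 000100*, 000101*, 000110*, 001001*, 001110*, 001111*, 010001*, 011100*, 100001*, 100110*, 101011, 110111, 111100*, 111101*
[col 1] -00001, -00110, -11100, 0-0001, 00-001, 00-110, 000-01, 0001-0, 00010-, 00111-, 11110-
Prime implicants: -00001, -00110, -11100, 0-0001, 00-001, 00-110, 000-01, 0001-0, 00010-, 00111-, 101011, 110111, 11110-
PI chart (minterm → PIs covering it):
  1 | -00001,0-0001,00-001,000-01
  4 | 0001-0,00010-
  5 | 000-01,00010-
  6 | -00110,00-110,0001-0
  9 | 00-001  (sole → essential)
  14 | 00-110,00111-
  15 | 00111-  (sole → essential)
  17 | 0-0001  (sole → essential)
  28 | -11100  (sole → essential)
  38 | -00110  (sole → essential)
  55 | 110111  (sole → essential)
  60 | -11100,11110-
  61 | 11110-  (sole → essential)
Essential prime implicants: -00110, -11100, 0-0001, 00-001, 00111-, 110111, 11110-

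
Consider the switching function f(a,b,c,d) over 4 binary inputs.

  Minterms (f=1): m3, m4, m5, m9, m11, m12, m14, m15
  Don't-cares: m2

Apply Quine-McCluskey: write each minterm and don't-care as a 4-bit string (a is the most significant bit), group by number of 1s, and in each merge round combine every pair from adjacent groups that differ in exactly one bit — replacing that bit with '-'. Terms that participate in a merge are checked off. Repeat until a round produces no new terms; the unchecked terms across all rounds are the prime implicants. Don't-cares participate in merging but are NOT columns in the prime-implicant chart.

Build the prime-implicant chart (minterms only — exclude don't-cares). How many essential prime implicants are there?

2

[col 0] 0010*, 0011*, 0100*, 0101*, 1001*, 1011*, 1100*, 1110*, 1111*
[col 1] -011, -100, 001-, 010-, 1-11, 10-1, 11-0, 111-
Prime implicants: -011, -100, 001-, 010-, 1-11, 10-1, 11-0, 111-
PI chart (minterm → PIs covering it):
  3 | -011,001-
  4 | -100,010-
  5 | 010-  (sole → essential)
  9 | 10-1  (sole → essential)
  11 | -011,1-11,10-1
  12 | -100,11-0
  14 | 11-0,111-
  15 | 1-11,111-
Essential prime implicants: 010-, 10-1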